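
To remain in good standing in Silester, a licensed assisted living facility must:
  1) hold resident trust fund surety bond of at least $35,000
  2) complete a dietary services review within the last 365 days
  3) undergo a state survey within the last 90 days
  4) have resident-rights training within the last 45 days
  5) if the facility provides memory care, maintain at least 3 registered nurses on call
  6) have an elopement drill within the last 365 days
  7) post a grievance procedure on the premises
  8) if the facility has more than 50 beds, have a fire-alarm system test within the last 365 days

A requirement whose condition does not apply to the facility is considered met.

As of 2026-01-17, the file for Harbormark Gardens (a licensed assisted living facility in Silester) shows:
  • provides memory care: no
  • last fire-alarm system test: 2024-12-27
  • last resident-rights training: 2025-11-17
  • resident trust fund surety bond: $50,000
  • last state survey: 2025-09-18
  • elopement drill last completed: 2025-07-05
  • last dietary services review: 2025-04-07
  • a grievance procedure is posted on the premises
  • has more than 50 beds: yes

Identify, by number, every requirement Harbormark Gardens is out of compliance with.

3, 4, 8

1. resident trust fund surety bond $50,000 ≥ $35,000 → met
2. dietary services review 285 days ago vs limit 365 → met
3. state survey 121 days ago vs limit 90 → not met
4. resident-rights training 61 days ago vs limit 45 → not met
5. condition 'provides memory care' does not hold → requirement n/a → met
6. elopement drill 196 days ago vs limit 365 → met
7. grievance procedure present → met
8. condition 'has more than 50 beds' holds; fire-alarm system test 386 days ago vs limit 365 → not met
Not met: 3, 4, 8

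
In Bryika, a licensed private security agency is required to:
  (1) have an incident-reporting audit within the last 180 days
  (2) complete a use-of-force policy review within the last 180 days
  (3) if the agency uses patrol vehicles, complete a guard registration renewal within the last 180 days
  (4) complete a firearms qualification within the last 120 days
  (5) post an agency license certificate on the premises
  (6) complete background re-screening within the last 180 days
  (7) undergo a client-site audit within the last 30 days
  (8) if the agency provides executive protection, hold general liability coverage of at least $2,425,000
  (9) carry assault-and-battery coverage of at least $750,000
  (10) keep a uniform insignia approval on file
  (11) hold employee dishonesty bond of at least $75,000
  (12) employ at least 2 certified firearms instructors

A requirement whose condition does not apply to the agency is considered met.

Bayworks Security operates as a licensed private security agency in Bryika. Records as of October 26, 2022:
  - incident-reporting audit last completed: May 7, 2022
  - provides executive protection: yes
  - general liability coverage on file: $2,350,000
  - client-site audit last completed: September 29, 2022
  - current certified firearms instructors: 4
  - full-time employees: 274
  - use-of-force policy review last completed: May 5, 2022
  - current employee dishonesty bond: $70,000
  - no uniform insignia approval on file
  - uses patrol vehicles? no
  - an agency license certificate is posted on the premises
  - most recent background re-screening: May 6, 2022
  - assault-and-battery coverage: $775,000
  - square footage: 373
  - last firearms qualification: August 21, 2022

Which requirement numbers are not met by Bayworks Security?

1. incident-reporting audit 172 days ago vs limit 180 → met
2. use-of-force policy review 174 days ago vs limit 180 → met
3. condition 'uses patrol vehicles' does not hold → requirement n/a → met
4. firearms qualification 66 days ago vs limit 120 → met
5. agency license certificate present → met
6. background re-screening 173 days ago vs limit 180 → met
7. client-site audit 27 days ago vs limit 30 → met
8. condition 'provides executive protection' holds; general liability coverage $2,350,000 < $2,425,000 → not met
9. assault-and-battery coverage $775,000 ≥ $750,000 → met
10. uniform insignia approval absent → not met
11. employee dishonesty bond $70,000 < $75,000 → not met
12. certified firearms instructors 4 ≥ 2 → met
Not met: 8, 10, 11

8, 10, 11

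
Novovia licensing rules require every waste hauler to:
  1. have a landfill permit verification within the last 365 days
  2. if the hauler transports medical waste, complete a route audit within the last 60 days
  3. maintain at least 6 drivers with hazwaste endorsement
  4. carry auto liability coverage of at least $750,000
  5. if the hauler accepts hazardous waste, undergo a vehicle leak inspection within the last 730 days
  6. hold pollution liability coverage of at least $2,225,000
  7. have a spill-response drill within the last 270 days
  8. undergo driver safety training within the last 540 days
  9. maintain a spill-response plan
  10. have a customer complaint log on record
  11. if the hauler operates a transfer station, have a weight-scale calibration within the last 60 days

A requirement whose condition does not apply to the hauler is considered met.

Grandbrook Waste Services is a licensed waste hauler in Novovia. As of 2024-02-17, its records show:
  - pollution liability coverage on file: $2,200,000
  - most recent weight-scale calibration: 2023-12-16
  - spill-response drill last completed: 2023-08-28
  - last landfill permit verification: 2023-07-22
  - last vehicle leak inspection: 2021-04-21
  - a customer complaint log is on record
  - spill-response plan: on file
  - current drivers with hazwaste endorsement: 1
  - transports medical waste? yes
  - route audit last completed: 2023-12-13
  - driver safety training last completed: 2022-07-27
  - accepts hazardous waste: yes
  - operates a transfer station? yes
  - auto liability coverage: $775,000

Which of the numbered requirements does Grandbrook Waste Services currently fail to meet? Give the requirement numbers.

2, 3, 5, 6, 8, 11

1. landfill permit verification 210 days ago vs limit 365 → met
2. condition 'transports medical waste' holds; route audit 66 days ago vs limit 60 → not met
3. drivers with hazwaste endorsement 1 < 6 → not met
4. auto liability coverage $775,000 ≥ $750,000 → met
5. condition 'accepts hazardous waste' holds; vehicle leak inspection 1032 days ago vs limit 730 → not met
6. pollution liability coverage $2,200,000 < $2,225,000 → not met
7. spill-response drill 173 days ago vs limit 270 → met
8. driver safety training 570 days ago vs limit 540 → not met
9. spill-response plan present → met
10. customer complaint log present → met
11. condition 'operates a transfer station' holds; weight-scale calibration 63 days ago vs limit 60 → not met
Not met: 2, 3, 5, 6, 8, 11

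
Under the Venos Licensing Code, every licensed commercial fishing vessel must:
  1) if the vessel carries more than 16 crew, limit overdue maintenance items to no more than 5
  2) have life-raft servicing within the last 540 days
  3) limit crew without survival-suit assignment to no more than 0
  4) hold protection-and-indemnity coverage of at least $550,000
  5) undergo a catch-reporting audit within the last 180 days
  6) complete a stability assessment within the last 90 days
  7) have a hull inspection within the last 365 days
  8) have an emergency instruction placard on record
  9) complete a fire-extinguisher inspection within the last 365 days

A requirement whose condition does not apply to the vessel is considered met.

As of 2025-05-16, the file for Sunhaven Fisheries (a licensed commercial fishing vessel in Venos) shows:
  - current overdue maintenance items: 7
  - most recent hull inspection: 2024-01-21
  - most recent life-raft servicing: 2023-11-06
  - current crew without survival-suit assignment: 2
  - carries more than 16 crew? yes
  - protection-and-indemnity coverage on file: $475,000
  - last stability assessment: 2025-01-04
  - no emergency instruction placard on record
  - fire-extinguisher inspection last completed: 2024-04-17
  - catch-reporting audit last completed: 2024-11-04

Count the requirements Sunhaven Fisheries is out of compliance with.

9

1. condition 'carries more than 16 crew' holds; overdue maintenance items 7 > 5 → not met
2. life-raft servicing 557 days ago vs limit 540 → not met
3. crew without survival-suit assignment 2 > 0 → not met
4. protection-and-indemnity coverage $475,000 < $550,000 → not met
5. catch-reporting audit 193 days ago vs limit 180 → not met
6. stability assessment 132 days ago vs limit 90 → not met
7. hull inspection 481 days ago vs limit 365 → not met
8. emergency instruction placard absent → not met
9. fire-extinguisher inspection 394 days ago vs limit 365 → not met
Not met: 9 of 9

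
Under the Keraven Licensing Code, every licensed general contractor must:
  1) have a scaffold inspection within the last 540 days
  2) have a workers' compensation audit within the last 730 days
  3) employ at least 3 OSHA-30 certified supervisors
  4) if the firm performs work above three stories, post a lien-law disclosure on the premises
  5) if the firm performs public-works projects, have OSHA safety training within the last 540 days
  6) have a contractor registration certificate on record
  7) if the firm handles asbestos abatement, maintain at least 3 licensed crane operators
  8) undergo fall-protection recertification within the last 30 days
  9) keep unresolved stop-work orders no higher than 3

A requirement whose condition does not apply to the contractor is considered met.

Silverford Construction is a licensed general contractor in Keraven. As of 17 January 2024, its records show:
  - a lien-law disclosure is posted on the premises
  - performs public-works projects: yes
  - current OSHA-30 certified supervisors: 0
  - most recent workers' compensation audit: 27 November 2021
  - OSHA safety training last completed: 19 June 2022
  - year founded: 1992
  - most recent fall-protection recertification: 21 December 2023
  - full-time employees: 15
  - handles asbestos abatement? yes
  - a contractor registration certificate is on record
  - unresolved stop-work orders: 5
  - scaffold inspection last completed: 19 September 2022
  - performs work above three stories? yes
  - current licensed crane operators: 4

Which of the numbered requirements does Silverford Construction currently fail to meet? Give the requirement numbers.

2, 3, 5, 9

1. scaffold inspection 485 days ago vs limit 540 → met
2. workers' compensation audit 781 days ago vs limit 730 → not met
3. OSHA-30 certified supervisors 0 < 3 → not met
4. condition 'performs work above three stories' holds; lien-law disclosure present → met
5. condition 'performs public-works projects' holds; OSHA safety training 577 days ago vs limit 540 → not met
6. contractor registration certificate present → met
7. condition 'handles asbestos abatement' holds; licensed crane operators 4 ≥ 3 → met
8. fall-protection recertification 27 days ago vs limit 30 → met
9. unresolved stop-work orders 5 > 3 → not met
Not met: 2, 3, 5, 9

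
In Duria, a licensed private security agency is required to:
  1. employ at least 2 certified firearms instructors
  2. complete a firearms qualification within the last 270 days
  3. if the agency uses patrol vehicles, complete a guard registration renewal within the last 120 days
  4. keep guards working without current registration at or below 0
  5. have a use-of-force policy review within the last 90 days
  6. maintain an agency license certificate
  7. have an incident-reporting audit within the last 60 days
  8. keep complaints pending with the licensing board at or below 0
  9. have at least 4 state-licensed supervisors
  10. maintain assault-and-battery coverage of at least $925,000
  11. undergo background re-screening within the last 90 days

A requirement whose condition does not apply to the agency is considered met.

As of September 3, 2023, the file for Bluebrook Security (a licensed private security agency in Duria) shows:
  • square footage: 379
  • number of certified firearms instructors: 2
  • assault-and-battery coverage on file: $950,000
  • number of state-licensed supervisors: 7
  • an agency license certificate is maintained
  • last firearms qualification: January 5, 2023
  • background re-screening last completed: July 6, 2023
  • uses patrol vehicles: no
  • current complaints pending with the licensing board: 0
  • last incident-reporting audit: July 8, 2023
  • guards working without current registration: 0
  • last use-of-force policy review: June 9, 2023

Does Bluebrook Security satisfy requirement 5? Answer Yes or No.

Yes

5. use-of-force policy review 86 days ago vs limit 90 → met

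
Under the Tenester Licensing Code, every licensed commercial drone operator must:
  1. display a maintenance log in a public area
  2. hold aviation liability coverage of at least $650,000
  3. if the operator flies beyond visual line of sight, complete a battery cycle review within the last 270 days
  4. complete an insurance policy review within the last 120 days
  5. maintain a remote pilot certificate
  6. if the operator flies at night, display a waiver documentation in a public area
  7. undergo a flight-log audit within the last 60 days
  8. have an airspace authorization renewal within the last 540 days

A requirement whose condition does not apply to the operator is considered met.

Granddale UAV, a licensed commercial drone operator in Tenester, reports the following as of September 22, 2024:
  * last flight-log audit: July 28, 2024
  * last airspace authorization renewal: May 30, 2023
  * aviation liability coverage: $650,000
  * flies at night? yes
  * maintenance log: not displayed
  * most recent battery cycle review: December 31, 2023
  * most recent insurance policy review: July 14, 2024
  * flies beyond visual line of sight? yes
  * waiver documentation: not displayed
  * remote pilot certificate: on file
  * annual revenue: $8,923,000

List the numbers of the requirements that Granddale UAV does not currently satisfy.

1. maintenance log absent → not met
2. aviation liability coverage $650,000 ≥ $650,000 → met
3. condition 'flies beyond visual line of sight' holds; battery cycle review 266 days ago vs limit 270 → met
4. insurance policy review 70 days ago vs limit 120 → met
5. remote pilot certificate present → met
6. condition 'flies at night' holds; waiver documentation absent → not met
7. flight-log audit 56 days ago vs limit 60 → met
8. airspace authorization renewal 481 days ago vs limit 540 → met
Not met: 1, 6

1, 6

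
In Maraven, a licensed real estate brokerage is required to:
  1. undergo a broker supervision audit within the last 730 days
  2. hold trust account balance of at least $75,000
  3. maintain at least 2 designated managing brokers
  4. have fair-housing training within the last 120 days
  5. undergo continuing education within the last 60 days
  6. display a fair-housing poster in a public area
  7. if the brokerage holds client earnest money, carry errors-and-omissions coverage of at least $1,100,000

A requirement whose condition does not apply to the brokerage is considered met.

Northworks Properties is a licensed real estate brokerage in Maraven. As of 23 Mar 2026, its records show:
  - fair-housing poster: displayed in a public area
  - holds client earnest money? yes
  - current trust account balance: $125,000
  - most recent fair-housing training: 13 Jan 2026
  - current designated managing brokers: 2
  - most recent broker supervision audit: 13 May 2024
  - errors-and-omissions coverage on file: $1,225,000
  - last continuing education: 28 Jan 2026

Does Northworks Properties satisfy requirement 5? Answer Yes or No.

Yes

5. continuing education 54 days ago vs limit 60 → met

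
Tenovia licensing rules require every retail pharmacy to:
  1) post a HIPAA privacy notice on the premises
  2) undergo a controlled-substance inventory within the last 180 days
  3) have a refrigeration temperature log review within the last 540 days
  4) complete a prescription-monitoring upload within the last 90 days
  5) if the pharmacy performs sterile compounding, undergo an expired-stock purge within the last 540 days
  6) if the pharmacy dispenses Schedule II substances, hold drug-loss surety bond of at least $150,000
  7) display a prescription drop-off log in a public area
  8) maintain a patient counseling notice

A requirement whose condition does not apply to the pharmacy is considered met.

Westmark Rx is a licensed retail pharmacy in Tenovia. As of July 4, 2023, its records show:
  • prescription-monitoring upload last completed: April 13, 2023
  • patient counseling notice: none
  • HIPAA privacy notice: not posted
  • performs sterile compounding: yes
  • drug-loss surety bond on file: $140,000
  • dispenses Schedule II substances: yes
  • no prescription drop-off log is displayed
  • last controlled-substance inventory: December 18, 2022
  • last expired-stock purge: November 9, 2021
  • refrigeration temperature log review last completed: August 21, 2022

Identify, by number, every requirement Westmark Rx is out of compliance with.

1. HIPAA privacy notice absent → not met
2. controlled-substance inventory 198 days ago vs limit 180 → not met
3. refrigeration temperature log review 317 days ago vs limit 540 → met
4. prescription-monitoring upload 82 days ago vs limit 90 → met
5. condition 'performs sterile compounding' holds; expired-stock purge 602 days ago vs limit 540 → not met
6. condition 'dispenses Schedule II substances' holds; drug-loss surety bond $140,000 < $150,000 → not met
7. prescription drop-off log absent → not met
8. patient counseling notice absent → not met
Not met: 1, 2, 5, 6, 7, 8

1, 2, 5, 6, 7, 8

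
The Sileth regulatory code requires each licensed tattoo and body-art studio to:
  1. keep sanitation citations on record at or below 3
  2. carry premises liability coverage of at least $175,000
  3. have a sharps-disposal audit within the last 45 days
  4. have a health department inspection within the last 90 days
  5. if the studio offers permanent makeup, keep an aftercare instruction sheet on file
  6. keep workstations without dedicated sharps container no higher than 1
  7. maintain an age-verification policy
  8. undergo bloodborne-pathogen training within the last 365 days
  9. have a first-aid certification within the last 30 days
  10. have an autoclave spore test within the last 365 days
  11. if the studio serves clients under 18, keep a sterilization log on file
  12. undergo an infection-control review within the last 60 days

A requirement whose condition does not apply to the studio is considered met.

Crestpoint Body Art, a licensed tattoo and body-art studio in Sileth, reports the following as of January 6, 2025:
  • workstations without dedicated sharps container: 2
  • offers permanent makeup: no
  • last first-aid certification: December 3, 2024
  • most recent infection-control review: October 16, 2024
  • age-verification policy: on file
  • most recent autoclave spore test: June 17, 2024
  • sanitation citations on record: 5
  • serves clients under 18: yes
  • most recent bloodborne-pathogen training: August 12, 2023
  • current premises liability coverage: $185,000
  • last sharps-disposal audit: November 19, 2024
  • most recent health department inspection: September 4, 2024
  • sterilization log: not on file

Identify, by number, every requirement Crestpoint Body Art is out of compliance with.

1, 3, 4, 6, 8, 9, 11, 12

1. sanitation citations on record 5 > 3 → not met
2. premises liability coverage $185,000 ≥ $175,000 → met
3. sharps-disposal audit 48 days ago vs limit 45 → not met
4. health department inspection 124 days ago vs limit 90 → not met
5. condition 'offers permanent makeup' does not hold → requirement n/a → met
6. workstations without dedicated sharps container 2 > 1 → not met
7. age-verification policy present → met
8. bloodborne-pathogen training 513 days ago vs limit 365 → not met
9. first-aid certification 34 days ago vs limit 30 → not met
10. autoclave spore test 203 days ago vs limit 365 → met
11. condition 'serves clients under 18' holds; sterilization log absent → not met
12. infection-control review 82 days ago vs limit 60 → not met
Not met: 1, 3, 4, 6, 8, 9, 11, 12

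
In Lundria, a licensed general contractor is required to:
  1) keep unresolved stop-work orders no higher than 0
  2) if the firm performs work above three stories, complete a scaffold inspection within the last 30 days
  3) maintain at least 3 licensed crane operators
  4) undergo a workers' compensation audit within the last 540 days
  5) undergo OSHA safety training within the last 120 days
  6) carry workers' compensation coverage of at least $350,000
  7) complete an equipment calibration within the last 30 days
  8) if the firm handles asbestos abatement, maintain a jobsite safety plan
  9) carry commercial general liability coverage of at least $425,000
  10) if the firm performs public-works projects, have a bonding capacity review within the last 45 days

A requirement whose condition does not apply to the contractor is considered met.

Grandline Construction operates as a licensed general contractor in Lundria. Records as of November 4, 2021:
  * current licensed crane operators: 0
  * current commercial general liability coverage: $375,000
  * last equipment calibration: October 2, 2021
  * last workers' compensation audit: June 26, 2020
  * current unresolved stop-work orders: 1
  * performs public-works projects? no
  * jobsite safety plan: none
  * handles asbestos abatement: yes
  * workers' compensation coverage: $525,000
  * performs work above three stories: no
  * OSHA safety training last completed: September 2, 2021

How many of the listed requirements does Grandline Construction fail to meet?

5

1. unresolved stop-work orders 1 > 0 → not met
2. condition 'performs work above three stories' does not hold → requirement n/a → met
3. licensed crane operators 0 < 3 → not met
4. workers' compensation audit 496 days ago vs limit 540 → met
5. OSHA safety training 63 days ago vs limit 120 → met
6. workers' compensation coverage $525,000 ≥ $350,000 → met
7. equipment calibration 33 days ago vs limit 30 → not met
8. condition 'handles asbestos abatement' holds; jobsite safety plan absent → not met
9. commercial general liability coverage $375,000 < $425,000 → not met
10. condition 'performs public-works projects' does not hold → requirement n/a → met
Not met: 5 of 10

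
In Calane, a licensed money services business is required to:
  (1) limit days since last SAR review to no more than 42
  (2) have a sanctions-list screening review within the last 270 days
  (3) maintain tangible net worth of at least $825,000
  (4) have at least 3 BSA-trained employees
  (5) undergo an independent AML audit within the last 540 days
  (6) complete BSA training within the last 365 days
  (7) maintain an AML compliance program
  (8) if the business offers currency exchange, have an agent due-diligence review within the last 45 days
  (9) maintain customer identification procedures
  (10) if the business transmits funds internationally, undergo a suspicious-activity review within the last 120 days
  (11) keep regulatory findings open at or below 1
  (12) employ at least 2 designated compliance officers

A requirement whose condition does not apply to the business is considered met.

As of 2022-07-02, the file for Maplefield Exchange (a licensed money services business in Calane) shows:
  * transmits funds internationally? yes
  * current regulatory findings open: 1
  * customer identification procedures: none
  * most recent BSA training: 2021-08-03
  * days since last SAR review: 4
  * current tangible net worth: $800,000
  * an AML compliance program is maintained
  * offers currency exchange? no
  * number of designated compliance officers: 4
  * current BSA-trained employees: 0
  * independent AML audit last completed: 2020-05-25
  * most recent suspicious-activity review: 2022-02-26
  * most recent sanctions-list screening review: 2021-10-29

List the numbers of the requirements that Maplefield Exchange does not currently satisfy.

3, 4, 5, 9, 10

1. days since last SAR review 4 ≤ 42 → met
2. sanctions-list screening review 246 days ago vs limit 270 → met
3. tangible net worth $800,000 < $825,000 → not met
4. BSA-trained employees 0 < 3 → not met
5. independent AML audit 768 days ago vs limit 540 → not met
6. BSA training 333 days ago vs limit 365 → met
7. AML compliance program present → met
8. condition 'offers currency exchange' does not hold → requirement n/a → met
9. customer identification procedures absent → not met
10. condition 'transmits funds internationally' holds; suspicious-activity review 126 days ago vs limit 120 → not met
11. regulatory findings open 1 ≤ 1 → met
12. designated compliance officers 4 ≥ 2 → met
Not met: 3, 4, 5, 9, 10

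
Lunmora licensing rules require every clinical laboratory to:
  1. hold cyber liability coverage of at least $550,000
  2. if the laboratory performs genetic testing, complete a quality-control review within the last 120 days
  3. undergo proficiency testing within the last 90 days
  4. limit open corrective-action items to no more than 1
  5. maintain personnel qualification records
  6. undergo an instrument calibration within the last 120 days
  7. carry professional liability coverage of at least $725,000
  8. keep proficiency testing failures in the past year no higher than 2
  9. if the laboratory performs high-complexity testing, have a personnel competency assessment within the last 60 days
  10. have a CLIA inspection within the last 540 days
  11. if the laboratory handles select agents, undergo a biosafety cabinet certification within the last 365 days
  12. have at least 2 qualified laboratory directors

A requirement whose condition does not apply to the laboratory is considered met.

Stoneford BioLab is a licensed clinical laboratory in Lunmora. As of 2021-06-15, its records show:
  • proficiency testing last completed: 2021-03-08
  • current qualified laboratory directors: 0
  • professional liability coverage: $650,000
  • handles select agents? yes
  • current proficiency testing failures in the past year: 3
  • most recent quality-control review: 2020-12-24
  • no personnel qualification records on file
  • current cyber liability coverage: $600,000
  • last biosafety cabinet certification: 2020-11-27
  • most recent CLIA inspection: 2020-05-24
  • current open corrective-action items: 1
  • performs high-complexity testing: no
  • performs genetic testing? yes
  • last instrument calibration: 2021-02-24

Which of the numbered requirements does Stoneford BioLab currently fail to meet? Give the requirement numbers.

2, 3, 5, 7, 8, 12

1. cyber liability coverage $600,000 ≥ $550,000 → met
2. condition 'performs genetic testing' holds; quality-control review 173 days ago vs limit 120 → not met
3. proficiency testing 99 days ago vs limit 90 → not met
4. open corrective-action items 1 ≤ 1 → met
5. personnel qualification records absent → not met
6. instrument calibration 111 days ago vs limit 120 → met
7. professional liability coverage $650,000 < $725,000 → not met
8. proficiency testing failures in the past year 3 > 2 → not met
9. condition 'performs high-complexity testing' does not hold → requirement n/a → met
10. CLIA inspection 387 days ago vs limit 540 → met
11. condition 'handles select agents' holds; biosafety cabinet certification 200 days ago vs limit 365 → met
12. qualified laboratory directors 0 < 2 → not met
Not met: 2, 3, 5, 7, 8, 12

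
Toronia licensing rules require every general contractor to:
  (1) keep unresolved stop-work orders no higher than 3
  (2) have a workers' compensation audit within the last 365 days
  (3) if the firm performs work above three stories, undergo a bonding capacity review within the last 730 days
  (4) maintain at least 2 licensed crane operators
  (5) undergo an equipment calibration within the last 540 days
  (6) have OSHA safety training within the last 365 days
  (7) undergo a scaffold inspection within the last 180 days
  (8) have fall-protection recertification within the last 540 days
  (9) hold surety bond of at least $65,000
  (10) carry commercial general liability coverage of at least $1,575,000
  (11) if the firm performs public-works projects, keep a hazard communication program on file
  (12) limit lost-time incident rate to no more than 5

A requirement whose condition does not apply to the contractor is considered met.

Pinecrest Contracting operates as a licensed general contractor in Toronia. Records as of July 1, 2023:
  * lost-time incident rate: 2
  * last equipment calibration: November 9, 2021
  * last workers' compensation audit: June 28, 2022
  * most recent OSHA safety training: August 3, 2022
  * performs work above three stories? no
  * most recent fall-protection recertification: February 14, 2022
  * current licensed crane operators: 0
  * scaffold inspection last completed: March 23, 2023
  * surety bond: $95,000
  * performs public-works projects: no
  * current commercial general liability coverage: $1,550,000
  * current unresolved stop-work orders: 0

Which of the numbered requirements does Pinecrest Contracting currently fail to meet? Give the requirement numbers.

1. unresolved stop-work orders 0 ≤ 3 → met
2. workers' compensation audit 368 days ago vs limit 365 → not met
3. condition 'performs work above three stories' does not hold → requirement n/a → met
4. licensed crane operators 0 < 2 → not met
5. equipment calibration 599 days ago vs limit 540 → not met
6. OSHA safety training 332 days ago vs limit 365 → met
7. scaffold inspection 100 days ago vs limit 180 → met
8. fall-protection recertification 502 days ago vs limit 540 → met
9. surety bond $95,000 ≥ $65,000 → met
10. commercial general liability coverage $1,550,000 < $1,575,000 → not met
11. condition 'performs public-works projects' does not hold → requirement n/a → met
12. lost-time incident rate 2 ≤ 5 → met
Not met: 2, 4, 5, 10

2, 4, 5, 10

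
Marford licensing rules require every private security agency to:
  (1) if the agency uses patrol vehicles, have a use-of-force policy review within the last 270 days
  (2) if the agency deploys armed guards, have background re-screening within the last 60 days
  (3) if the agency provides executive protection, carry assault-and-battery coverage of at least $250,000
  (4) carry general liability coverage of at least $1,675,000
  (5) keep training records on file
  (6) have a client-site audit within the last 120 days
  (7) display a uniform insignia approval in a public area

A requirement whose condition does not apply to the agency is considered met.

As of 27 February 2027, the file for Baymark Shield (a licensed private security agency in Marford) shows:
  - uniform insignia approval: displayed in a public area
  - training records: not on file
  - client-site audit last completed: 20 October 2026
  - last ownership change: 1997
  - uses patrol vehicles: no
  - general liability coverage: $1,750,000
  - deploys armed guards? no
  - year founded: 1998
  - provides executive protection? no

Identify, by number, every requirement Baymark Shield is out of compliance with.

1. condition 'uses patrol vehicles' does not hold → requirement n/a → met
2. condition 'deploys armed guards' does not hold → requirement n/a → met
3. condition 'provides executive protection' does not hold → requirement n/a → met
4. general liability coverage $1,750,000 ≥ $1,675,000 → met
5. training records absent → not met
6. client-site audit 130 days ago vs limit 120 → not met
7. uniform insignia approval present → met
Not met: 5, 6

5, 6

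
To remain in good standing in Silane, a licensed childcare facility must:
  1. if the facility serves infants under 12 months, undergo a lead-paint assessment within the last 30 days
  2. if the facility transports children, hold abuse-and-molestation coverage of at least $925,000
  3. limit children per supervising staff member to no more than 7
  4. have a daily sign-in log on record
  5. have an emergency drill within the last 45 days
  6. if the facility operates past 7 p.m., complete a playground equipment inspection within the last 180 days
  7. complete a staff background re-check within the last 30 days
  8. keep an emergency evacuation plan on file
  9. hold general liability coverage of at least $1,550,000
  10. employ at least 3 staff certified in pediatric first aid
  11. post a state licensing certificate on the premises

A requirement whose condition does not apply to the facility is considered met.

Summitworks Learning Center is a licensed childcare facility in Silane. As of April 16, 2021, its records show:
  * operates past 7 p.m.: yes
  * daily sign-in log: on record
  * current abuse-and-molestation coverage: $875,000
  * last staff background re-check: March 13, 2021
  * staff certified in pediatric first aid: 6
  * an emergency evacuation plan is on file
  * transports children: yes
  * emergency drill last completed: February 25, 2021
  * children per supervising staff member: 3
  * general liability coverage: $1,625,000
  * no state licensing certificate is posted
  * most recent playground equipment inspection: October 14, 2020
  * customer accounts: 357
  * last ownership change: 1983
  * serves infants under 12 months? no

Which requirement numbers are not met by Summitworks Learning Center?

2, 5, 6, 7, 11

1. condition 'serves infants under 12 months' does not hold → requirement n/a → met
2. condition 'transports children' holds; abuse-and-molestation coverage $875,000 < $925,000 → not met
3. children per supervising staff member 3 ≤ 7 → met
4. daily sign-in log present → met
5. emergency drill 50 days ago vs limit 45 → not met
6. condition 'operates past 7 p.m.' holds; playground equipment inspection 184 days ago vs limit 180 → not met
7. staff background re-check 34 days ago vs limit 30 → not met
8. emergency evacuation plan present → met
9. general liability coverage $1,625,000 ≥ $1,550,000 → met
10. staff certified in pediatric first aid 6 ≥ 3 → met
11. state licensing certificate absent → not met
Not met: 2, 5, 6, 7, 11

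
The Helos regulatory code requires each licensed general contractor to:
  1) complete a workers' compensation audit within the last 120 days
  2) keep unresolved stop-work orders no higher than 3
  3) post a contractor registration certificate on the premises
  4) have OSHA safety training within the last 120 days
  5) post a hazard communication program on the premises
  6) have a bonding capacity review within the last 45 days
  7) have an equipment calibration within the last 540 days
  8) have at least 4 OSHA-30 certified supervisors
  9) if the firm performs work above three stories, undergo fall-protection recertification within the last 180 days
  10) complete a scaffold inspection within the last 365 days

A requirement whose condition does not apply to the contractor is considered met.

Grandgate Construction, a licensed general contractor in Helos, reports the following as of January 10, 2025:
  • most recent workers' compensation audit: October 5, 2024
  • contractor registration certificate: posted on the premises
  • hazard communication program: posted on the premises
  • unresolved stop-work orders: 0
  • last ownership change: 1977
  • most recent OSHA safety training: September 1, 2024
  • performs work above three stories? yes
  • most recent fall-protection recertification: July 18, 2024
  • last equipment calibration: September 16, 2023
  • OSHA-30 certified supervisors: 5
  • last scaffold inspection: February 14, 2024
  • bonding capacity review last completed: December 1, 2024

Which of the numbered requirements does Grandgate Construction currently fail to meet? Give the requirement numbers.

4

1. workers' compensation audit 97 days ago vs limit 120 → met
2. unresolved stop-work orders 0 ≤ 3 → met
3. contractor registration certificate present → met
4. OSHA safety training 131 days ago vs limit 120 → not met
5. hazard communication program present → met
6. bonding capacity review 40 days ago vs limit 45 → met
7. equipment calibration 482 days ago vs limit 540 → met
8. OSHA-30 certified supervisors 5 ≥ 4 → met
9. condition 'performs work above three stories' holds; fall-protection recertification 176 days ago vs limit 180 → met
10. scaffold inspection 331 days ago vs limit 365 → met
Not met: 4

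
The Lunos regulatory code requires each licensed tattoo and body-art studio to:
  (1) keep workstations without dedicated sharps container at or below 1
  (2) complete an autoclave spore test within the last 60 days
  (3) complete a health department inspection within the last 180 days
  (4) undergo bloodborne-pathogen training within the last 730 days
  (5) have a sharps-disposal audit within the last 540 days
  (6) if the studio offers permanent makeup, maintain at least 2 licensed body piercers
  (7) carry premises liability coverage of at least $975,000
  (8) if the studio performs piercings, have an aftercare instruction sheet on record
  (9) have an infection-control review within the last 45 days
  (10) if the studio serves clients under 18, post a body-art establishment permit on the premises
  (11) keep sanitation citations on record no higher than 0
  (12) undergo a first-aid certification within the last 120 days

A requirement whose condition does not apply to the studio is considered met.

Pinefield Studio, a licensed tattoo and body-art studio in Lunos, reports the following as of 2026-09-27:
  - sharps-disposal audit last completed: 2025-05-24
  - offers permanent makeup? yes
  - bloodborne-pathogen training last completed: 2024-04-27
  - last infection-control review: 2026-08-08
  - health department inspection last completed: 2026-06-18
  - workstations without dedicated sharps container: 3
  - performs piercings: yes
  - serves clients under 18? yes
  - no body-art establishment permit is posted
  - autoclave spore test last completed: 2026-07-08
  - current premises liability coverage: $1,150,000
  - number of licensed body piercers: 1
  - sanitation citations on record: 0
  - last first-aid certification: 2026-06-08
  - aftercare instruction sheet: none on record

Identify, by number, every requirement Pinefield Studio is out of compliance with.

1, 2, 4, 6, 8, 9, 10

1. workstations without dedicated sharps container 3 > 1 → not met
2. autoclave spore test 81 days ago vs limit 60 → not met
3. health department inspection 101 days ago vs limit 180 → met
4. bloodborne-pathogen training 883 days ago vs limit 730 → not met
5. sharps-disposal audit 491 days ago vs limit 540 → met
6. condition 'offers permanent makeup' holds; licensed body piercers 1 < 2 → not met
7. premises liability coverage $1,150,000 ≥ $975,000 → met
8. condition 'performs piercings' holds; aftercare instruction sheet absent → not met
9. infection-control review 50 days ago vs limit 45 → not met
10. condition 'serves clients under 18' holds; body-art establishment permit absent → not met
11. sanitation citations on record 0 ≤ 0 → met
12. first-aid certification 111 days ago vs limit 120 → met
Not met: 1, 2, 4, 6, 8, 9, 10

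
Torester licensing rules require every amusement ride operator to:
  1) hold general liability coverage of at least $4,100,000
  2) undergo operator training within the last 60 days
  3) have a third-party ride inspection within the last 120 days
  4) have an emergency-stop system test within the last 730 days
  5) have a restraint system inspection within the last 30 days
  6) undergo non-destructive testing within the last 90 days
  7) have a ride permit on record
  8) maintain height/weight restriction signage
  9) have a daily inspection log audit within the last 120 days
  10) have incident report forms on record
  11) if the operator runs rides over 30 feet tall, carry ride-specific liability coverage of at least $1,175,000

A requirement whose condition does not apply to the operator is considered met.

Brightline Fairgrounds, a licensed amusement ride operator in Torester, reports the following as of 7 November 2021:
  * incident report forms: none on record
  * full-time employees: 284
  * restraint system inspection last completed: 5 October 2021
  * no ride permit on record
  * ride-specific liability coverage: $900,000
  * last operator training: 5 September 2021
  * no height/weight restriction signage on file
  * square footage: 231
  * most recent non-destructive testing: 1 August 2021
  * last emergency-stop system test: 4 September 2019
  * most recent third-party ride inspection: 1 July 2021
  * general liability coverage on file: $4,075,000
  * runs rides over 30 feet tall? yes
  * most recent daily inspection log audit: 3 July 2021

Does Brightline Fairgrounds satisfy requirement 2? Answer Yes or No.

2. operator training 63 days ago vs limit 60 → not met

No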